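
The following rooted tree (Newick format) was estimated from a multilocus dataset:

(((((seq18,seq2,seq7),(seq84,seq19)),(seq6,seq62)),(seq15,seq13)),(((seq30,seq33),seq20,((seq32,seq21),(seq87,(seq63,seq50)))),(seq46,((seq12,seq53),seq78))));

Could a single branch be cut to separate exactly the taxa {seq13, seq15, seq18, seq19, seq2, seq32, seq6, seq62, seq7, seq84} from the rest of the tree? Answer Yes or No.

The MRCA of the listed taxa is the root, so the smallest clade containing them is the whole tree.
That clade also contains seq12, seq20, seq21, seq30, seq33, seq46, seq50, seq53, seq63, seq78, seq87, which are not in the proposed group, so the group is not monophyletic.

No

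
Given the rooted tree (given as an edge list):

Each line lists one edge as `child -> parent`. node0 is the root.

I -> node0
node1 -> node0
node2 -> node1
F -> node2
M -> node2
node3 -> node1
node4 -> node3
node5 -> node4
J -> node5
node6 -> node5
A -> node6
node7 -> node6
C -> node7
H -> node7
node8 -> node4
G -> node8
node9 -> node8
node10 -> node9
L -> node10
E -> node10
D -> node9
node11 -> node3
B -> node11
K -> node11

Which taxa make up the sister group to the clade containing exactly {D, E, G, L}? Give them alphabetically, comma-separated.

The clade containing exactly {D, E, G, L} attaches to the tree at the node subtending ((J,(A,(C,H))),(G,((L,E),D))).
The other lineage descending from that same node — the sister group — is (J,(A,(C,H))); its 4 tips in alphabetical order are the answer.

A, C, H, J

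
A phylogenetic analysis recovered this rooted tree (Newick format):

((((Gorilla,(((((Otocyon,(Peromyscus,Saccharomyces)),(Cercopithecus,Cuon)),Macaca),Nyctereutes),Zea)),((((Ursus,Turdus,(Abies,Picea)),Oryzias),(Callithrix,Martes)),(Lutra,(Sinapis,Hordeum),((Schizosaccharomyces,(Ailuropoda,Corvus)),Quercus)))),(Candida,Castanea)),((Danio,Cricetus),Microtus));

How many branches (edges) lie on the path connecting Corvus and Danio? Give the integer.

11

The MRCA of Corvus and Danio is the root of the tree.
From Corvus up to that node: 8 branches. From Danio up to the same node: 3 branches. Total: 8 + 3 = 11.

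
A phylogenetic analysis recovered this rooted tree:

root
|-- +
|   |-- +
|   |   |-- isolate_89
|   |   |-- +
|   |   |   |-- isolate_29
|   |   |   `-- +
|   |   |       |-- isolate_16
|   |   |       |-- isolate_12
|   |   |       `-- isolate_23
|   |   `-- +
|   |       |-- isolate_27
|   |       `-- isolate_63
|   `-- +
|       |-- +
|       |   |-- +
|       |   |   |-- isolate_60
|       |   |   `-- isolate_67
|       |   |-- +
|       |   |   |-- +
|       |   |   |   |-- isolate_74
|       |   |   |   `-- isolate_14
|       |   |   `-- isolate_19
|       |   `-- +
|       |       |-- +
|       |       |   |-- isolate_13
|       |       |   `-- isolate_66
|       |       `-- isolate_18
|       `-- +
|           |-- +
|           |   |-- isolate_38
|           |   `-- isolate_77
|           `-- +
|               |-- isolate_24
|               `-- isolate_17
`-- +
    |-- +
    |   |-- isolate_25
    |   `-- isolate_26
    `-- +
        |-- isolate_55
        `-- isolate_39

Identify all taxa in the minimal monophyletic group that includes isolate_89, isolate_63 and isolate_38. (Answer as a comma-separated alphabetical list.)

Tracing isolate_89: it sits inside (isolate_89,(isolate_29,(isolate_16,isolate_12,isolate_23)),(isolate_27,isolate_63)).
Tracing isolate_63: it sits inside (isolate_27,isolate_63).
Tracing isolate_38: it sits inside (isolate_38,isolate_77).
The smallest clade enclosing all 3 is ((isolate_89,(isolate_29,(isolate_16,isolate_12,isolate_23)),(isolate_27,isolate_63)),(((isolate_60,isolate_67),((isolate_74,isolate_14),isolate_19),((isolate_13,isolate_66),isolate_18)),((isolate_38,isolate_77),(isolate_24,isolate_17)))); the answer is its 19 terminal taxa in alphabetical order.

isolate_12, isolate_13, isolate_14, isolate_16, isolate_17, isolate_18, isolate_19, isolate_23, isolate_24, isolate_27, isolate_29, isolate_38, isolate_60, isolate_63, isolate_66, isolate_67, isolate_74, isolate_77, isolate_89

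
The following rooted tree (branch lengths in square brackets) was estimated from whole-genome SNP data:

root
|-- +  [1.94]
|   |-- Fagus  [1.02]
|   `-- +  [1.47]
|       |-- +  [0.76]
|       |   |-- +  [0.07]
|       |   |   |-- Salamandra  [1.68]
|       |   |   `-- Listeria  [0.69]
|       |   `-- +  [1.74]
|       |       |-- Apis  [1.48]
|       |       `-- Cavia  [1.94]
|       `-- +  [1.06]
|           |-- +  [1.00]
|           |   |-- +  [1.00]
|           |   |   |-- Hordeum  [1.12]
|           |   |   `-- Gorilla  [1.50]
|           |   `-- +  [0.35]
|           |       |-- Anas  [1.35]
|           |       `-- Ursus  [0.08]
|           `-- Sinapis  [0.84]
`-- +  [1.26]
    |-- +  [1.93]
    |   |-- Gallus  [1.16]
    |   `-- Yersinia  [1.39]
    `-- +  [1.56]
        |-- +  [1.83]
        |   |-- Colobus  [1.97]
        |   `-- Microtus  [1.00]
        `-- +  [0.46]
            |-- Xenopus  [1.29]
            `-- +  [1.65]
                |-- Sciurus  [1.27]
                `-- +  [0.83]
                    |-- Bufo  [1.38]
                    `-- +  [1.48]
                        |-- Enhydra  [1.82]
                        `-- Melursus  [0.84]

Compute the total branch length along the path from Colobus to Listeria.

The path runs Colobus → … → MRCA → … → Listeria; the MRCA is the root of the tree.
Branch lengths along that path: 1.97 + 1.83 + 1.56 + 1.26 + 1.94 + 1.47 + 0.76 + 0.07 + 0.69 = 11.55.

11.55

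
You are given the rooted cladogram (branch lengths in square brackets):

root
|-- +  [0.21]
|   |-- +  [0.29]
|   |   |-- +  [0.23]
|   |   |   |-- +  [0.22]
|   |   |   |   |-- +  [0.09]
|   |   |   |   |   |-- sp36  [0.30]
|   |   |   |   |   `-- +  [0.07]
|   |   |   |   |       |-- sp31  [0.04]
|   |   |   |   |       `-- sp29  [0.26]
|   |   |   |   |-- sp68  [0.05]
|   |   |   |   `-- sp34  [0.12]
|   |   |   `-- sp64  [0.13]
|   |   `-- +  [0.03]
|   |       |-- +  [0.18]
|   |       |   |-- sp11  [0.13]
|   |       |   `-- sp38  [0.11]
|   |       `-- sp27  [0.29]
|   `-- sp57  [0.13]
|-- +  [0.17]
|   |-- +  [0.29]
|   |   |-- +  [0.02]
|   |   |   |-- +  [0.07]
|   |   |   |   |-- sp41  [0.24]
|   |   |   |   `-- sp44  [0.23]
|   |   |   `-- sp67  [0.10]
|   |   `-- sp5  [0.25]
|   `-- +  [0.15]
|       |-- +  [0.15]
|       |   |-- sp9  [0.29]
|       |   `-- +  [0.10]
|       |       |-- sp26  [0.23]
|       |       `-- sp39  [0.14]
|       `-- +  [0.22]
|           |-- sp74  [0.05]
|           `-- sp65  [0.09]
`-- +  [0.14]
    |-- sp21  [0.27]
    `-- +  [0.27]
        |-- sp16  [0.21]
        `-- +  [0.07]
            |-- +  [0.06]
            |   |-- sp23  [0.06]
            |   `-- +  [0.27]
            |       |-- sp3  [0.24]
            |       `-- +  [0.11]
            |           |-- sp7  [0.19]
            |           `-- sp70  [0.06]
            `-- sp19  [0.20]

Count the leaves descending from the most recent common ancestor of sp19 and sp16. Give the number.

The MRCA of sp19 and sp16 is the node subtending (sp16,((sp23,(sp3,(sp7,sp70))),sp19)).
That clade contains 6 terminal taxa: sp16, sp19, sp23, sp3, sp7, sp70.

6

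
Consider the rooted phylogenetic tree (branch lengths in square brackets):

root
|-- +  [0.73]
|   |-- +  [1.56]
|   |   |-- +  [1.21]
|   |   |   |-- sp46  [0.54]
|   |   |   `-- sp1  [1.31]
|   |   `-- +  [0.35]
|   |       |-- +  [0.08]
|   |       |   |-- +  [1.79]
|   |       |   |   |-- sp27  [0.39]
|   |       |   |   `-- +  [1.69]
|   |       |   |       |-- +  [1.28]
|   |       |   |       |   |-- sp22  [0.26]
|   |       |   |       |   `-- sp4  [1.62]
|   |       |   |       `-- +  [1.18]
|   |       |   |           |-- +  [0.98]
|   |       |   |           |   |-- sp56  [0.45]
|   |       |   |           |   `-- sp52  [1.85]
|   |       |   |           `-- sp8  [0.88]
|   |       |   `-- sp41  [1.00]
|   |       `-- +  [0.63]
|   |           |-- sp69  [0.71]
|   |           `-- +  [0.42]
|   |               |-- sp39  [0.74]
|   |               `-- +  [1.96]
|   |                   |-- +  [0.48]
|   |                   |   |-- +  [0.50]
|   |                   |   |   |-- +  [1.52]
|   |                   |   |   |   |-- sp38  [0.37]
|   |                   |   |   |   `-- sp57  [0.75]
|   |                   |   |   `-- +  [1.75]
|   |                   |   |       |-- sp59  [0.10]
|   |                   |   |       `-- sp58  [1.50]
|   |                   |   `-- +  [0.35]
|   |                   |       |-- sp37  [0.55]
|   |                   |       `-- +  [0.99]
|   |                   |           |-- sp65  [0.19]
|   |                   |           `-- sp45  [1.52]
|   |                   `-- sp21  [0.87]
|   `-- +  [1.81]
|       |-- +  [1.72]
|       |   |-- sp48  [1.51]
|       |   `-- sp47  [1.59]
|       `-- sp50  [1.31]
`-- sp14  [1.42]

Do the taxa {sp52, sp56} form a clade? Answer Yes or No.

Yes

The most recent common ancestor of these taxa subtends (sp56,sp52).
That clade has exactly 2 tips — every listed taxon and nothing else — so the group is monophyletic.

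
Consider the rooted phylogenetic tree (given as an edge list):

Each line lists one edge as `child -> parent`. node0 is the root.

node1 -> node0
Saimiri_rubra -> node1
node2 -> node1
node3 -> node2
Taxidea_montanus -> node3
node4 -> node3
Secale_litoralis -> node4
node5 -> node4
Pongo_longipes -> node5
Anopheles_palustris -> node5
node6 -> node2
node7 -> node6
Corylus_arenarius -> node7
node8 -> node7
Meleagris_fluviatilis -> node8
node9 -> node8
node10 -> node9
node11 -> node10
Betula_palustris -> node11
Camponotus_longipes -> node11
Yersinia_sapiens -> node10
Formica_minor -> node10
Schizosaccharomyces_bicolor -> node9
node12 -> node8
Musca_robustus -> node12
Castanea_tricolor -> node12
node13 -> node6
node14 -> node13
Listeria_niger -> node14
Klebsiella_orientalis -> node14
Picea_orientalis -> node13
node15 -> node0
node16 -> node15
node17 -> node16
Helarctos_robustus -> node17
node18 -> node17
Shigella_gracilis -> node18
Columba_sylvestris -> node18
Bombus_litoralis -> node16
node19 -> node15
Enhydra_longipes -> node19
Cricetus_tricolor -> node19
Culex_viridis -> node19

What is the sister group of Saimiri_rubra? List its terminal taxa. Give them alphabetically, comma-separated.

Anopheles_palustris, Betula_palustris, Camponotus_longipes, Castanea_tricolor, Corylus_arenarius, Formica_minor, Klebsiella_orientalis, Listeria_niger, Meleagris_fluviatilis, Musca_robustus, Picea_orientalis, Pongo_longipes, Schizosaccharomyces_bicolor, Secale_litoralis, Taxidea_montanus, Yersinia_sapiens

Saimiri_rubra attaches to the tree at the node subtending (Saimiri_rubra,((Taxidea_montanus,(Secale_litoralis,(Pongo_longipes,Anopheles_palustris))),((Corylus_arenarius,(Meleagris_fluviatilis,(((Betula_palustris,Camponotus_longipes),Yersinia_sapiens,Formica_minor),Schizosaccharomyces_bicolor),(Musca_robustus,Castanea_tricolor))),((Listeria_niger,Klebsiella_orientalis),Picea_orientalis)))).
The other lineage descending from that same node — the sister group — is ((Taxidea_montanus,(Secale_litoralis,(Pongo_longipes,Anopheles_palustris))),((Corylus_arenarius,(Meleagris_fluviatilis,(((Betula_palustris,Camponotus_longipes),Yersinia_sapiens,Formica_minor),Schizosaccharomyces_bicolor),(Musca_robustus,Castanea_tricolor))),((Listeria_niger,Klebsiella_orientalis),Picea_orientalis))); its 16 tips in alphabetical order are the answer.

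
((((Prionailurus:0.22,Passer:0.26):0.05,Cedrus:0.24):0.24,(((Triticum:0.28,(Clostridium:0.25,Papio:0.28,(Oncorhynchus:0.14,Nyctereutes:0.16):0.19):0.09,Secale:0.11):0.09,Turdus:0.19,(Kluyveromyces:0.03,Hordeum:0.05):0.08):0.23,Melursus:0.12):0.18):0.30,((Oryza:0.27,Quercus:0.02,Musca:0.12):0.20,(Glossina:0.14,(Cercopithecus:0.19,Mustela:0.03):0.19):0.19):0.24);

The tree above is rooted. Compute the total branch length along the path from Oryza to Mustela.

The path runs Oryza → … → MRCA → … → Mustela; the MRCA is the node subtending ((Oryza,Quercus,Musca),(Glossina,(Cercopithecus,Mustela))).
Branch lengths along that path: 0.27 + 0.20 + 0.19 + 0.19 + 0.03 = 0.88.

0.88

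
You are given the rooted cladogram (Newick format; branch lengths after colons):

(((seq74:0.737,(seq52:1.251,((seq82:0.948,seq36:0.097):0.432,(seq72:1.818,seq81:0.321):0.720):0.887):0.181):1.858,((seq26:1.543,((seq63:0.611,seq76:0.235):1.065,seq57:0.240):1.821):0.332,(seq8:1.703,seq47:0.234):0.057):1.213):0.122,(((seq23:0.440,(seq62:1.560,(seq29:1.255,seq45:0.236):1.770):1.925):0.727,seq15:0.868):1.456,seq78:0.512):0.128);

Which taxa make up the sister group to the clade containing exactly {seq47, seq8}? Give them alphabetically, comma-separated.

seq26, seq57, seq63, seq76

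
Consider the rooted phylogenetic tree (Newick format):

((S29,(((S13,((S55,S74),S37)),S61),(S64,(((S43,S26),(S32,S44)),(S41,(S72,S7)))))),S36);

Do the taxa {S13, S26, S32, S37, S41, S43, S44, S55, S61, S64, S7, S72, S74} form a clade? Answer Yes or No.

The most recent common ancestor of these taxa subtends (((S13,((S55,S74),S37)),S61),(S64,(((S43,S26),(S32,S44)),(S41,(S72,S7))))).
That clade has exactly 13 tips — every listed taxon and nothing else — so the group is monophyletic.

Yes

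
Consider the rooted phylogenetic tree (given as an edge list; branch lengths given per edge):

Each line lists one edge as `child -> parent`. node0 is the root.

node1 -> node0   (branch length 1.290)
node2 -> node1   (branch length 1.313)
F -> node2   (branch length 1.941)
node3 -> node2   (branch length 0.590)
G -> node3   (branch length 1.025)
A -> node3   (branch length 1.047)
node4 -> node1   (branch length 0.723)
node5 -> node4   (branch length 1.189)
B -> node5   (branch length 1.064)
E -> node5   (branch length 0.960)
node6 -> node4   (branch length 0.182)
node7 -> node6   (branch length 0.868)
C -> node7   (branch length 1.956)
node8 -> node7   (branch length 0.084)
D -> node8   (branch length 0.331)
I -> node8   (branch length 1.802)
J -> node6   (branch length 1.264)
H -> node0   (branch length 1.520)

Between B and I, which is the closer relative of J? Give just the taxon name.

The MRCA of J and I subtends ((C,(D,I)),J) (4 taxa).
The MRCA of J and B subtends ((B,E),((C,(D,I)),J)) (6 taxa).
The first is nested inside the second, so J shares a more recent common ancestor with I.

I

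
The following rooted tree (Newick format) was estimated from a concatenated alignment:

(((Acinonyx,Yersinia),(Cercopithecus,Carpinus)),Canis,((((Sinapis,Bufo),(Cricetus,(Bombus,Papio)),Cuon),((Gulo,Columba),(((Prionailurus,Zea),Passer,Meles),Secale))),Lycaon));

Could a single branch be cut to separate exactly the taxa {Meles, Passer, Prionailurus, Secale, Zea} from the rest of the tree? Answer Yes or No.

The most recent common ancestor of these taxa subtends (((Prionailurus,Zea),Passer,Meles),Secale).
That clade has exactly 5 tips — every listed taxon and nothing else — so the group is monophyletic.

Yes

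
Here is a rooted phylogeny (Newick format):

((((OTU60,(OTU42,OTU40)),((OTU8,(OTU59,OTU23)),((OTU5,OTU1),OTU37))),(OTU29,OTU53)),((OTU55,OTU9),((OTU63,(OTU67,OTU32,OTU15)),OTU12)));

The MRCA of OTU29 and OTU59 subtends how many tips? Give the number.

The MRCA of OTU29 and OTU59 is the node subtending (((OTU60,(OTU42,OTU40)),((OTU8,(OTU59,OTU23)),((OTU5,OTU1),OTU37))),(OTU29,OTU53)).
That clade contains 11 terminal taxa: OTU1, OTU23, OTU29, OTU37, OTU40, OTU42, OTU5, OTU53, OTU59, OTU60, OTU8.

11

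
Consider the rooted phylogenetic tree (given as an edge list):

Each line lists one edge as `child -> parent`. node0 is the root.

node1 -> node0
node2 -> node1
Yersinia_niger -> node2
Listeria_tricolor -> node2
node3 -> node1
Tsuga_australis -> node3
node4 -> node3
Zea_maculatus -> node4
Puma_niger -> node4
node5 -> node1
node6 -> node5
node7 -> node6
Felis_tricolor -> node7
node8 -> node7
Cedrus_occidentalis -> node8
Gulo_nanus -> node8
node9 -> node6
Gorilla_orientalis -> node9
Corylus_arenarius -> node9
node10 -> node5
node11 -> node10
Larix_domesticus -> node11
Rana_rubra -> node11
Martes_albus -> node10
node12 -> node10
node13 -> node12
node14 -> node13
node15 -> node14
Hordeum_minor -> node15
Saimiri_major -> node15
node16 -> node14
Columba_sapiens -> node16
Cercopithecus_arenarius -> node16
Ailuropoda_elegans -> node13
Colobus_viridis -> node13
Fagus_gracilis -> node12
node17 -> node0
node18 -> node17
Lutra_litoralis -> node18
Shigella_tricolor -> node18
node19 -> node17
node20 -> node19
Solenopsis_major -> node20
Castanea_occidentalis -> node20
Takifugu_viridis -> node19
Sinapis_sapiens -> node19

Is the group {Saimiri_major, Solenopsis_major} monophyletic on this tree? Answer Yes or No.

The MRCA of the listed taxa is the root, so the smallest clade containing them is the whole tree.
That clade also contains Ailuropoda_elegans, Castanea_occidentalis, Cedrus_occidentalis, Cercopithecus_arenarius, Colobus_viridis, Columba_sapiens, Corylus_arenarius, Fagus_gracilis, Felis_tricolor, Gorilla_orientalis, Gulo_nanus, Hordeum_minor, Larix_domesticus, Listeria_tricolor, Lutra_litoralis, Martes_albus, Puma_niger, Rana_rubra, Shigella_tricolor, Sinapis_sapiens, Takifugu_viridis, Tsuga_australis, Yersinia_niger, Zea_maculatus, which are not in the proposed group, so the group is not monophyletic.

No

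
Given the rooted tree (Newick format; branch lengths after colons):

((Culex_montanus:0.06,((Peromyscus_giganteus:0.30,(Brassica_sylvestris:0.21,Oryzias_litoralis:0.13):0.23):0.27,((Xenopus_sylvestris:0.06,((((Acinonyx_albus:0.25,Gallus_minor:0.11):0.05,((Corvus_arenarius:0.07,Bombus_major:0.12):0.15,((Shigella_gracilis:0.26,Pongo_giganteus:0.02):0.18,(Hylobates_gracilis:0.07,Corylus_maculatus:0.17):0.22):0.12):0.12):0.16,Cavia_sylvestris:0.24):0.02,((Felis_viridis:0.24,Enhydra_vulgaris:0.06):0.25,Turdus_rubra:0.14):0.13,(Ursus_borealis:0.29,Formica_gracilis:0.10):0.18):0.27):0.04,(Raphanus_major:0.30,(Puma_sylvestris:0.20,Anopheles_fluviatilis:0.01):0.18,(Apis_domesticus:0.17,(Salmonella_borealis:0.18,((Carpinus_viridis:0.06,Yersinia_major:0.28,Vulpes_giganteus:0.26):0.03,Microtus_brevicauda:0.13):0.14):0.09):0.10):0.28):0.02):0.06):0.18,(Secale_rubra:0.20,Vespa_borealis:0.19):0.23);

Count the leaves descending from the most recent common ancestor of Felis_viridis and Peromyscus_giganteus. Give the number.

The MRCA of Felis_viridis and Peromyscus_giganteus is the node subtending ((Peromyscus_giganteus,(Brassica_sylvestris,Oryzias_litoralis)),((Xenopus_sylvestris,((((Acinonyx_albus,Gallus_minor),((Corvus_arenarius,Bombus_major),((Shigella_gracilis,Pongo_giganteus),(Hylobates_gracilis,Corylus_maculatus)))),Cavia_sylvestris),((Felis_viridis,Enhydra_vulgaris),Turdus_rubra),(Ursus_borealis,Formica_gracilis))),(Raphanus_major,(Puma_sylvestris,Anopheles_fluviatilis),(Apis_domesticus,(Salmonella_borealis,((Carpinus_viridis,Yersinia_major,Vulpes_giganteus),Microtus_brevicauda)))))).
That clade contains 27 terminal taxa: Acinonyx_albus, Anopheles_fluviatilis, Apis_domesticus, Bombus_major, Brassica_sylvestris, Carpinus_viridis, Cavia_sylvestris, Corvus_arenarius, Corylus_maculatus, Enhydra_vulgaris, Felis_viridis, Formica_gracilis, Gallus_minor, Hylobates_gracilis, Microtus_brevicauda, Oryzias_litoralis, Peromyscus_giganteus, Pongo_giganteus, Puma_sylvestris, Raphanus_major, Salmonella_borealis, Shigella_gracilis, Turdus_rubra, Ursus_borealis, Vulpes_giganteus, Xenopus_sylvestris, Yersinia_major.

27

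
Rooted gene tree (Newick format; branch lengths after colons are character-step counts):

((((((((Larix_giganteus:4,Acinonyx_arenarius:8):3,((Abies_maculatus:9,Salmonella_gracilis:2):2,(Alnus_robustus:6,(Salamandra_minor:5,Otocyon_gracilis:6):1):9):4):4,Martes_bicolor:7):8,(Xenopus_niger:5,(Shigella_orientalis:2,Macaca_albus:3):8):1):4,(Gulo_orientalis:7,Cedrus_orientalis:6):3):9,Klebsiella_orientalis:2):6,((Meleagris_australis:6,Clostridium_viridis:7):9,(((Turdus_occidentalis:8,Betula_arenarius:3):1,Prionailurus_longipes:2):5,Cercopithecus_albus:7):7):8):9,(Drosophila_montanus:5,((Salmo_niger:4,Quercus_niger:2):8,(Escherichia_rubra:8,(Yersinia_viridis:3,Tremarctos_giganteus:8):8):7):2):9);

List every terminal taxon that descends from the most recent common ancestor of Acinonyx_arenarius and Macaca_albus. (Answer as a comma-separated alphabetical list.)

Abies_maculatus, Acinonyx_arenarius, Alnus_robustus, Larix_giganteus, Macaca_albus, Martes_bicolor, Otocyon_gracilis, Salamandra_minor, Salmonella_gracilis, Shigella_orientalis, Xenopus_niger

Tracing Acinonyx_arenarius: it sits inside (Larix_giganteus,Acinonyx_arenarius).
Tracing Macaca_albus: it sits inside (Shigella_orientalis,Macaca_albus).
The smallest clade enclosing both is ((((Larix_giganteus,Acinonyx_arenarius),((Abies_maculatus,Salmonella_gracilis),(Alnus_robustus,(Salamandra_minor,Otocyon_gracilis)))),Martes_bicolor),(Xenopus_niger,(Shigella_orientalis,Macaca_albus))); the answer is its 11 terminal taxa in alphabetical order.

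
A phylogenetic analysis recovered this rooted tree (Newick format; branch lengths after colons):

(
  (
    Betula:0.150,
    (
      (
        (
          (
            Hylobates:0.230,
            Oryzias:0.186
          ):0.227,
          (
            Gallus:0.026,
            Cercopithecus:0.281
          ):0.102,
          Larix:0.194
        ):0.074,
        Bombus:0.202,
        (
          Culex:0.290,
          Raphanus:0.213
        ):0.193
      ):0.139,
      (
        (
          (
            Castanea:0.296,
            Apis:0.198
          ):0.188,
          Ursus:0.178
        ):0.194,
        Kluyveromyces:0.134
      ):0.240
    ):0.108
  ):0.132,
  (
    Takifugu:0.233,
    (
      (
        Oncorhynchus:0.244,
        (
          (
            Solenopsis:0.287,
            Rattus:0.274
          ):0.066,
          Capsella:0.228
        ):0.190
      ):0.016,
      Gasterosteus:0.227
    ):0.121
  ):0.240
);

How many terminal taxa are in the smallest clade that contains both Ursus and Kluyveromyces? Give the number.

4

The MRCA of Ursus and Kluyveromyces is the node subtending (((Castanea,Apis),Ursus),Kluyveromyces).
That clade contains 4 terminal taxa: Apis, Castanea, Kluyveromyces, Ursus.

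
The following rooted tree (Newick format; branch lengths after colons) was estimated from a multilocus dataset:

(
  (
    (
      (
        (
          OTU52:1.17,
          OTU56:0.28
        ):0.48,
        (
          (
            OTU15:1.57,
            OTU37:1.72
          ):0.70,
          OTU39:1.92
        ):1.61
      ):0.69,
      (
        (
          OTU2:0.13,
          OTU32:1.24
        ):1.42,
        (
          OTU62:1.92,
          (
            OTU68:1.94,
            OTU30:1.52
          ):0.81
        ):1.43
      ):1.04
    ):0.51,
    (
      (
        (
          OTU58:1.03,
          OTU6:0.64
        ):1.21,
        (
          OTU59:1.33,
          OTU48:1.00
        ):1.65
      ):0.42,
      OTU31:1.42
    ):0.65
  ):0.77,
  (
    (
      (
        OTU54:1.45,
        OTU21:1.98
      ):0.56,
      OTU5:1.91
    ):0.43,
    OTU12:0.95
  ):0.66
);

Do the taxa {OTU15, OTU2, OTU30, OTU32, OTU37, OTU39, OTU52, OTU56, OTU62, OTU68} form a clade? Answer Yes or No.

Yes

The most recent common ancestor of these taxa subtends (((OTU52,OTU56),((OTU15,OTU37),OTU39)),((OTU2,OTU32),(OTU62,(OTU68,OTU30)))).
That clade has exactly 10 tips — every listed taxon and nothing else — so the group is monophyletic.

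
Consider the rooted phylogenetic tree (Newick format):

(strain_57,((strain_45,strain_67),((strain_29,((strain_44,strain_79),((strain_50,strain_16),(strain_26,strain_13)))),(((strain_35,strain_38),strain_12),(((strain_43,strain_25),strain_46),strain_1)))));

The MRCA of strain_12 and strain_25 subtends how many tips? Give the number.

7

The MRCA of strain_12 and strain_25 is the node subtending (((strain_35,strain_38),strain_12),(((strain_43,strain_25),strain_46),strain_1)).
That clade contains 7 terminal taxa: strain_1, strain_12, strain_25, strain_35, strain_38, strain_43, strain_46.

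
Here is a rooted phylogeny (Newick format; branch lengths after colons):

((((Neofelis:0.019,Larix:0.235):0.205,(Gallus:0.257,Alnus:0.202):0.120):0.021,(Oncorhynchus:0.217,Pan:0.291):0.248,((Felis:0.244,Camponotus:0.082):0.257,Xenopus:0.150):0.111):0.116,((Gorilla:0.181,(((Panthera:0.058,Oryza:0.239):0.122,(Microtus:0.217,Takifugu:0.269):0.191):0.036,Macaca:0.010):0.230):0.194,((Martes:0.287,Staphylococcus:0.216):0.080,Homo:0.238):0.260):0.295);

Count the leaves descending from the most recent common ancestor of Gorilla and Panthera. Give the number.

6

The MRCA of Gorilla and Panthera is the node subtending (Gorilla,(((Panthera,Oryza),(Microtus,Takifugu)),Macaca)).
That clade contains 6 terminal taxa: Gorilla, Macaca, Microtus, Oryza, Panthera, Takifugu.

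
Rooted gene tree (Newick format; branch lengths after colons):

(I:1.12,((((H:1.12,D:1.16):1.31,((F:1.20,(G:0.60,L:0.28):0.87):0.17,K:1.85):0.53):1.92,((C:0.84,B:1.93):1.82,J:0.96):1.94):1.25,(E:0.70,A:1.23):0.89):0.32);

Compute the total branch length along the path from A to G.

The path runs A → … → MRCA → … → G; the MRCA is the node subtending ((((H,D),((F,(G,L)),K)),((C,B),J)),(E,A)).
Branch lengths along that path: 1.23 + 0.89 + 1.25 + 1.92 + 0.53 + 0.17 + 0.87 + 0.60 = 7.46.

7.46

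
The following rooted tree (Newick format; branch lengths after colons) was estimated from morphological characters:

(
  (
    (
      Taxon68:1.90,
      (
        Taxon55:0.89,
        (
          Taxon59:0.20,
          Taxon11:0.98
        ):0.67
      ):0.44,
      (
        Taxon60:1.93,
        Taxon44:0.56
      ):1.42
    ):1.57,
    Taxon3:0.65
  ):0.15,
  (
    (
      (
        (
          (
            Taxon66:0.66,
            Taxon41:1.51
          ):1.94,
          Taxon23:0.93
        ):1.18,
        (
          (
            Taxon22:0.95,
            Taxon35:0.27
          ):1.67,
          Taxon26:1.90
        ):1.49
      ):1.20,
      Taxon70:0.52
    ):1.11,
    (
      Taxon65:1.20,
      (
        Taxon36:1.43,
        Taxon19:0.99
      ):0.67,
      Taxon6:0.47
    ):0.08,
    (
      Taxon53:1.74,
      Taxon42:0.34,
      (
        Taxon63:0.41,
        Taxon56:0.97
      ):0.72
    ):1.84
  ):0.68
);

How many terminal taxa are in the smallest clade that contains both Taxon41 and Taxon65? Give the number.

15

The MRCA of Taxon41 and Taxon65 is the node subtending (((((Taxon66,Taxon41),Taxon23),((Taxon22,Taxon35),Taxon26)),Taxon70),(Taxon65,(Taxon36,Taxon19),Taxon6),(Taxon53,Taxon42,(Taxon63,Taxon56))).
That clade contains 15 terminal taxa: Taxon19, Taxon22, Taxon23, Taxon26, Taxon35, Taxon36, Taxon41, Taxon42, Taxon53, Taxon56, Taxon6, Taxon63, Taxon65, Taxon66, Taxon70.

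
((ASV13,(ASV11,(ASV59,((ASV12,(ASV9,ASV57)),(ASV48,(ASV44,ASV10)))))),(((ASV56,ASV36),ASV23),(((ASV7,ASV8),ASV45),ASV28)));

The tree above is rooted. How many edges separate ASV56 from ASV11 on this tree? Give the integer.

7

The MRCA of ASV56 and ASV11 is the root of the tree.
From ASV56 up to that node: 4 branches. From ASV11 up to the same node: 3 branches. Total: 4 + 3 = 7.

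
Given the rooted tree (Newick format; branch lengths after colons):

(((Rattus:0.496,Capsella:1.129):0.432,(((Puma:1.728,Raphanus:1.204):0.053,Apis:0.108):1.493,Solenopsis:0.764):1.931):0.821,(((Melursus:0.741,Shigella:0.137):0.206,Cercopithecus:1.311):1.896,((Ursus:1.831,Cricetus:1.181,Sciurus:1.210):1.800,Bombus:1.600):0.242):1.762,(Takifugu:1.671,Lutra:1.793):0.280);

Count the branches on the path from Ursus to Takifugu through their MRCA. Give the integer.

6

The MRCA of Ursus and Takifugu is the root of the tree.
From Ursus up to that node: 4 branches. From Takifugu up to the same node: 2 branches. Total: 4 + 2 = 6.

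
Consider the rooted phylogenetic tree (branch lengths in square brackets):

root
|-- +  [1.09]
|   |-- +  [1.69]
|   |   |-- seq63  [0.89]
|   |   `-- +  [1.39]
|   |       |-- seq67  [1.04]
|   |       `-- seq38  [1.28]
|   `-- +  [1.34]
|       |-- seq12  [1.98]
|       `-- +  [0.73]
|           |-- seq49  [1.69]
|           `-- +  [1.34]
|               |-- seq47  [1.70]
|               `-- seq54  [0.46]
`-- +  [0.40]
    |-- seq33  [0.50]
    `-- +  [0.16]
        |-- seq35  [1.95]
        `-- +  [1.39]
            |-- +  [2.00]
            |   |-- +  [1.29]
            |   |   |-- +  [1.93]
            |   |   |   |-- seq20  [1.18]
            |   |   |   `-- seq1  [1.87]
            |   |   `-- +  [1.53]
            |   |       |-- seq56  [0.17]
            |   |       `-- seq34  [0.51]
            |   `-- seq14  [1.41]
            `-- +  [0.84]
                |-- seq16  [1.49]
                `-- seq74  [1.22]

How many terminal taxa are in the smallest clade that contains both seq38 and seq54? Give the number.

The MRCA of seq38 and seq54 is the node subtending ((seq63,(seq67,seq38)),(seq12,(seq49,(seq47,seq54)))).
That clade contains 7 terminal taxa: seq12, seq38, seq47, seq49, seq54, seq63, seq67.

7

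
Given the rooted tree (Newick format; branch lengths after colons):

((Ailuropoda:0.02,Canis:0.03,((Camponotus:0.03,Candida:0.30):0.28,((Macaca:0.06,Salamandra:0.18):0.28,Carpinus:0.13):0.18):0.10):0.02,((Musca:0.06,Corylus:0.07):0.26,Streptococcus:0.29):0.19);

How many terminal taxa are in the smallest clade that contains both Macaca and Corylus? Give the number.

10

The MRCA of Macaca and Corylus is the root, so the clade is the entire tree.
That clade contains 10 terminal taxa: Ailuropoda, Camponotus, Candida, Canis, Carpinus, Corylus, Macaca, Musca, Salamandra, Streptococcus.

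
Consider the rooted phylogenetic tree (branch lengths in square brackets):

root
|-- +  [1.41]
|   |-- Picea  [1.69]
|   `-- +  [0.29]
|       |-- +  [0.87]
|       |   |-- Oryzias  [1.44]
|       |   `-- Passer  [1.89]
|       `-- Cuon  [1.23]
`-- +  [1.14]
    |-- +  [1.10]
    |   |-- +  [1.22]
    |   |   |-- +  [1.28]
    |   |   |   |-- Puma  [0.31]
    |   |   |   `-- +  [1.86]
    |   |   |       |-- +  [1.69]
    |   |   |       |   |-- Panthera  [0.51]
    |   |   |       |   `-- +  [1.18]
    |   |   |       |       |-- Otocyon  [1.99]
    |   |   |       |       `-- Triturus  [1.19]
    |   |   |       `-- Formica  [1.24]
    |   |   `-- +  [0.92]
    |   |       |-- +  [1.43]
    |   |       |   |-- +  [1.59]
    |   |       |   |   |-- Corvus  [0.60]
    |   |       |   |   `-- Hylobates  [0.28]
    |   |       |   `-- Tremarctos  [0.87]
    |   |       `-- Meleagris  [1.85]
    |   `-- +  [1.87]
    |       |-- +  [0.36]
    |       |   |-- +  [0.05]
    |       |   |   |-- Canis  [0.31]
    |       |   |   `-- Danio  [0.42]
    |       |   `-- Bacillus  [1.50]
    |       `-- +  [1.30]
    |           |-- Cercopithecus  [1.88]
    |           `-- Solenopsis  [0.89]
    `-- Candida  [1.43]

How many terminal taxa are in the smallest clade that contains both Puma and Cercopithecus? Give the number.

14

The MRCA of Puma and Cercopithecus is the node subtending (((Puma,((Panthera,(Otocyon,Triturus)),Formica)),(((Corvus,Hylobates),Tremarctos),Meleagris)),(((Canis,Danio),Bacillus),(Cercopithecus,Solenopsis))).
That clade contains 14 terminal taxa: Bacillus, Canis, Cercopithecus, Corvus, Danio, Formica, Hylobates, Meleagris, Otocyon, Panthera, Puma, Solenopsis, Tremarctos, Triturus.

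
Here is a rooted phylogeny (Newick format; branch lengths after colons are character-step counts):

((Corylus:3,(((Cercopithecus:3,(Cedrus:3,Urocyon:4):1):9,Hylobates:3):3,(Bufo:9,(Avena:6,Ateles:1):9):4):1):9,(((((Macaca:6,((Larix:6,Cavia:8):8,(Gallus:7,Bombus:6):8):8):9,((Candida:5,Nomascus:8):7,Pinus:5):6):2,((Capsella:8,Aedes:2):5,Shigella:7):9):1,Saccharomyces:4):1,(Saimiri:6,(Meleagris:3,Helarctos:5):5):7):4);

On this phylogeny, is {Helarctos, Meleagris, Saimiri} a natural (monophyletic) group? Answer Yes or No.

The most recent common ancestor of these taxa subtends (Saimiri,(Meleagris,Helarctos)).
That clade has exactly 3 tips — every listed taxon and nothing else — so the group is monophyletic.

Yes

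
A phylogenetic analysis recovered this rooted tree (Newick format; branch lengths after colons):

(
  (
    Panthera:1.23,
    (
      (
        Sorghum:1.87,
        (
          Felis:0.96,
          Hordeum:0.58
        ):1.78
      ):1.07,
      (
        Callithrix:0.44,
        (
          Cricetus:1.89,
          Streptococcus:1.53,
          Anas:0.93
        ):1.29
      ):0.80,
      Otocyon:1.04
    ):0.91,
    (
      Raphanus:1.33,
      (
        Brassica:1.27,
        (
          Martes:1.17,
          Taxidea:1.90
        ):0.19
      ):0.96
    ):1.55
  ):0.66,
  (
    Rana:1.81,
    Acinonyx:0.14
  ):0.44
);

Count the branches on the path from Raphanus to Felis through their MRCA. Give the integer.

The MRCA of Raphanus and Felis is the node subtending (Panthera,((Sorghum,(Felis,Hordeum)),(Callithrix,(Cricetus,Streptococcus,Anas)),Otocyon),(Raphanus,(Brassica,(Martes,Taxidea)))).
From Raphanus up to that node: 2 branches. From Felis up to the same node: 4 branches. Total: 2 + 4 = 6.

6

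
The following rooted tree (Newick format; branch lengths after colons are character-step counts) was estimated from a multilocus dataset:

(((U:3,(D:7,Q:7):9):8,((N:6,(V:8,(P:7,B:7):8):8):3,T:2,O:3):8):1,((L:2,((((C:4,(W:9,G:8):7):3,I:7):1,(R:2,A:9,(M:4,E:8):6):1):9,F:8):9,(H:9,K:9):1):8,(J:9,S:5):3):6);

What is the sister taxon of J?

J attaches to the tree at the node subtending (J,S).
The other lineage descending from that same node — the sister group — is the single tip S.

S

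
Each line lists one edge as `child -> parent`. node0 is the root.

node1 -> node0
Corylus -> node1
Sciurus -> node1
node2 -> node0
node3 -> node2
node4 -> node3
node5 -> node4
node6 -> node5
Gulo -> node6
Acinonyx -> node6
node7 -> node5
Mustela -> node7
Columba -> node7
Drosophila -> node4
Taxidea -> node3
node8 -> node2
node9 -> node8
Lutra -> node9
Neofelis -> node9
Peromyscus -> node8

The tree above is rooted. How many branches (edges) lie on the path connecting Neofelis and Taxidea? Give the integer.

5

The MRCA of Neofelis and Taxidea is the node subtending (((((Gulo,Acinonyx),(Mustela,Columba)),Drosophila),Taxidea),((Lutra,Neofelis),Peromyscus)).
From Neofelis up to that node: 3 branches. From Taxidea up to the same node: 2 branches. Total: 3 + 2 = 5.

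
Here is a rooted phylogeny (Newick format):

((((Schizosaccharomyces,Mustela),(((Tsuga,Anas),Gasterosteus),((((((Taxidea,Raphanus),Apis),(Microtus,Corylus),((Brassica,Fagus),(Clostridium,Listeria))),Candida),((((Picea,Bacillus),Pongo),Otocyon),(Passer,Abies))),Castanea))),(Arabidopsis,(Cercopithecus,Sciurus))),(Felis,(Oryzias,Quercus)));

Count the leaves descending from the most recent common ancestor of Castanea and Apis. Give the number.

17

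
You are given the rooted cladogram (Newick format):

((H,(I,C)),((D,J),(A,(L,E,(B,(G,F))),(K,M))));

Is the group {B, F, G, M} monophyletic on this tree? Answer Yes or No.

The MRCA of the listed taxa subtends (A,(L,E,(B,(G,F))),(K,M)).
That clade also contains A, E, K, L, which are not in the proposed group, so the group is not monophyletic.

No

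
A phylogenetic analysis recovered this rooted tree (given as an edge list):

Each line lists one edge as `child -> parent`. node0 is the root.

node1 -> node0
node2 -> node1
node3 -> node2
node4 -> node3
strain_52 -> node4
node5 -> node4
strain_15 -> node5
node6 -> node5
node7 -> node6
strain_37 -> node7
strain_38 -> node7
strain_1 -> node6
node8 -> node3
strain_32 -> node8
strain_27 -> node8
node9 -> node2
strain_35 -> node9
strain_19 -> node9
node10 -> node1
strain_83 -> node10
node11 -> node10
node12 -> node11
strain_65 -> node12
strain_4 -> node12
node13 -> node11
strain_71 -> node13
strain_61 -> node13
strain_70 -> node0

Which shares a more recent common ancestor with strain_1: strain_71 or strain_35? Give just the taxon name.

The MRCA of strain_1 and strain_35 subtends (((strain_52,(strain_15,((strain_37,strain_38),strain_1))),(strain_32,strain_27)),(strain_35,strain_19)) (9 taxa).
The MRCA of strain_1 and strain_71 subtends ((((strain_52,(strain_15,((strain_37,strain_38),strain_1))),(strain_32,strain_27)),(strain_35,strain_19)),(strain_83,((strain_65,strain_4),(strain_71,strain_61)))) (14 taxa).
The first is nested inside the second, so strain_1 shares a more recent common ancestor with strain_35.

strain_35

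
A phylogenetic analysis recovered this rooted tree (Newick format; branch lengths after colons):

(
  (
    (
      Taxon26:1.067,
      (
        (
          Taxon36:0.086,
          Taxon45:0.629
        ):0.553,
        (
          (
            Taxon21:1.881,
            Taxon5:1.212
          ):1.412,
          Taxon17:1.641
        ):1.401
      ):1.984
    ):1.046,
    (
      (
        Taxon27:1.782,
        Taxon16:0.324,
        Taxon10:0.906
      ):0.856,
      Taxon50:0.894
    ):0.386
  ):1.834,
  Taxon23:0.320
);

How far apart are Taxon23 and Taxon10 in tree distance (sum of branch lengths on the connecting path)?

The path runs Taxon23 → … → MRCA → … → Taxon10; the MRCA is the root of the tree.
Branch lengths along that path: 0.320 + 1.834 + 0.386 + 0.856 + 0.906 = 4.302.

4.302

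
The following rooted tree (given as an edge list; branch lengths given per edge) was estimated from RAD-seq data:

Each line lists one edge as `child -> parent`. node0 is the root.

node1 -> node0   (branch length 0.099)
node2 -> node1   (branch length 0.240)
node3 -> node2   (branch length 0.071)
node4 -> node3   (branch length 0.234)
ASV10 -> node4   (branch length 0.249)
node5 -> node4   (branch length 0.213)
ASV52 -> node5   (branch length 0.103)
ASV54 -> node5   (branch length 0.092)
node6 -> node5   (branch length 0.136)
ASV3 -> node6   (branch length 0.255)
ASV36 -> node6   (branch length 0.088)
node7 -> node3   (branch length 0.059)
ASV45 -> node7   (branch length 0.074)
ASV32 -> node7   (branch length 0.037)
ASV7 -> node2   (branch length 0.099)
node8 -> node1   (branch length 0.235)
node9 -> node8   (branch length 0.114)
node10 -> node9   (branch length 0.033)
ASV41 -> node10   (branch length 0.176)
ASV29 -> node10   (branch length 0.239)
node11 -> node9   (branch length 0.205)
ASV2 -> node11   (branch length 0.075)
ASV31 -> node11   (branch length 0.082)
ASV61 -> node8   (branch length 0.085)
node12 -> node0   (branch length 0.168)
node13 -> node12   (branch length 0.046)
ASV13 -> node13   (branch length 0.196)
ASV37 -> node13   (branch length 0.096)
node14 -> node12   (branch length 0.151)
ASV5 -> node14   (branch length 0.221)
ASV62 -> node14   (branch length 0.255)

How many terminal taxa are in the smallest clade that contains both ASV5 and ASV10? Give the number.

17

The MRCA of ASV5 and ASV10 is the root, so the clade is the entire tree.
That clade contains 17 terminal taxa: ASV10, ASV13, ASV2, ASV29, ASV3, ASV31, ASV32, ASV36, ASV37, ASV41, ASV45, ASV5, ASV52, ASV54, ASV61, ASV62, ASV7.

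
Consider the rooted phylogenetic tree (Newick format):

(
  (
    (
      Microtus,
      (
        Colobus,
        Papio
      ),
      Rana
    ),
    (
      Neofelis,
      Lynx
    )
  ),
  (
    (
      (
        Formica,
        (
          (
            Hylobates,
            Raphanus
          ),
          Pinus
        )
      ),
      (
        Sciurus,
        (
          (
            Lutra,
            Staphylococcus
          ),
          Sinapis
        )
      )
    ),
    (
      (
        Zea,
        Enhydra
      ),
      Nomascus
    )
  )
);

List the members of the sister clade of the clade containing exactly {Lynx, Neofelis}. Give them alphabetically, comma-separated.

Colobus, Microtus, Papio, Rana

The clade containing exactly {Lynx, Neofelis} attaches to the tree at the node subtending ((Microtus,(Colobus,Papio),Rana),(Neofelis,Lynx)).
The other lineage descending from that same node — the sister group — is (Microtus,(Colobus,Papio),Rana); its 4 tips in alphabetical order are the answer.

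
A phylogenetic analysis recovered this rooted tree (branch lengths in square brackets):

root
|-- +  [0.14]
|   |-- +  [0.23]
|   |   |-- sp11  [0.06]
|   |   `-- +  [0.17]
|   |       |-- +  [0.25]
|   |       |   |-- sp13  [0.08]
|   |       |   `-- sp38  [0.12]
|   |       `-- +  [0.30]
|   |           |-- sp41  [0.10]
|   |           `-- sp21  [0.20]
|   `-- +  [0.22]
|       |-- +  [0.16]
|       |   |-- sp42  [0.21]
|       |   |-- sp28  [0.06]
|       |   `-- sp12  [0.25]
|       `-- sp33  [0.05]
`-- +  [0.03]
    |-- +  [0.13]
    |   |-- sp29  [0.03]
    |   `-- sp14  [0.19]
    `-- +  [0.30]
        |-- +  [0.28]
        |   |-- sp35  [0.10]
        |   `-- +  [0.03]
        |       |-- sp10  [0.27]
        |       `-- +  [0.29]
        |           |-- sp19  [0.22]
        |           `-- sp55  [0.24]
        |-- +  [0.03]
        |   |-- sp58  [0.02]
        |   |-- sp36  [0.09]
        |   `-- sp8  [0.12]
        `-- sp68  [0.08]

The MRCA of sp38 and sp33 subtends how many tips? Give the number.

The MRCA of sp38 and sp33 is the node subtending ((sp11,((sp13,sp38),(sp41,sp21))),((sp42,sp28,sp12),sp33)).
That clade contains 9 terminal taxa: sp11, sp12, sp13, sp21, sp28, sp33, sp38, sp41, sp42.

9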